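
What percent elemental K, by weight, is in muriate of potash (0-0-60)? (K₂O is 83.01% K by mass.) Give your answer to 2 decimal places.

%K = 60 × 0.8301 = 49.806%.

49.81% K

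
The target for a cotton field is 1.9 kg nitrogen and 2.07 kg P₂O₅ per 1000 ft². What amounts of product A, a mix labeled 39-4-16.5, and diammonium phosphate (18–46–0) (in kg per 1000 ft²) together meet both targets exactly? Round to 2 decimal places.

With a, b = kg per 1000 ft² of product A and diammonium phosphate:
N: 0.39·a + 0.18·b = 1.9
P₂O₅: 0.04·a + 0.46·b = 2.07
Eliminate b: (row1) − 0.18/0.46·(row2) → 0.374348·a = 1.09, so a = 2.91173.
Then b = (2.07 − 0.04·2.91173) / 0.46 = 4.24681.

2.91 kg product A, 4.25 kg diammonium phosphate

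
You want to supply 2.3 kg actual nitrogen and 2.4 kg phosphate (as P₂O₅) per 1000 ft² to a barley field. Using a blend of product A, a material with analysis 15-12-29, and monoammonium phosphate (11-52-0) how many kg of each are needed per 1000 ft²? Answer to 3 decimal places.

14.383 kg product A, 1.296 kg monoammonium phosphate

Per-1000 ft² balance (a = product A, b = monoammonium phosphate):
N: 0.15·a + 0.11·b = 2.3
P₂O₅: 0.12·a + 0.52·b = 2.4
Eliminate b: (row1) − 0.11/0.52·(row2) → 0.124615·a = 1.79231, so a = 14.3827.
Then b = (2.4 − 0.12·14.3827) / 0.52 = 1.2963.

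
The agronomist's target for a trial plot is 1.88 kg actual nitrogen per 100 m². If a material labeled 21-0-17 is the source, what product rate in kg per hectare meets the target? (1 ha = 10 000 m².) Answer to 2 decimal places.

895.24 kg of product per hectare

Product per 100 m² = 1.88 / 21% = 8.95238 kg.
Convert to per hectare: 8.95238 × 100 = 895.238 kg.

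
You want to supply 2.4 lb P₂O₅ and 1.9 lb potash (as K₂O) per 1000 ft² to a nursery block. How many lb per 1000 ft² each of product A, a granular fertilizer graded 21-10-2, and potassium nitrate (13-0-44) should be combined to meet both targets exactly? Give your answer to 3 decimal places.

24.000 lb product A, 3.227 lb potassium nitrate

Per-1000 ft² balance (a = product A, b = potassium nitrate):
P₂O₅: 0.1·a + 0·b = 2.4
K₂O: 0.02·a + 0.44·b = 1.9
Solving simultaneously: a = 24, b = 3.22727.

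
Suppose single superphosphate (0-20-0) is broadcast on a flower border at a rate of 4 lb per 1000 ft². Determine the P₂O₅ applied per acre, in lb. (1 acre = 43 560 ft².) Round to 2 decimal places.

P₂O₅ per 1000 ft² = 4 × 20% = 0.8 lb.
Convert to per acre: 0.8 × 43.56 = 34.848 lb.

34.85 lb P₂O₅ per acre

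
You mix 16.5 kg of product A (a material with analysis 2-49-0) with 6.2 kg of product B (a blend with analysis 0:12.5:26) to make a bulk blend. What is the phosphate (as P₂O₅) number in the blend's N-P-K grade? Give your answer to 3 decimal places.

Total mass = 16.5 + 6.2 = 22.7 kg.
P₂O₅ mass = 49%×16.5 + 12.5%×6.2 = 8.86 kg.
% P₂O₅ = 8.86 / 22.7 = 39.0308%.

39.031% P₂O₅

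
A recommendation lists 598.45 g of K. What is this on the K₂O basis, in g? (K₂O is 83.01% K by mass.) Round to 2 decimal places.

K₂O = 598.45 / 0.8301 = 720.937 g.

720.94 g K₂O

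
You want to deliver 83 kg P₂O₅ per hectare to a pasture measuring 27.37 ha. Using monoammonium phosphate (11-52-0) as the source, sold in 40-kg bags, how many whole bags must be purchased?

110 bags

Product per hectare = 83 / 52% = 159.615 kg.
Total product = 159.615 × 27.37 = 4368.67 kg.
Bags = ⌈4368.67 / 40⌉ = 110.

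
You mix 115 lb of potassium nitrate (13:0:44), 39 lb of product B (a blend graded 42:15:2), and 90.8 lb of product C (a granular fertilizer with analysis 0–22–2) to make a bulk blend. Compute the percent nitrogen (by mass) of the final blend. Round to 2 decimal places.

12.80% N

Total mass = 115 + 39 + 90.8 = 244.8 lb.
N mass = 13%×115 + 42%×39 + 0%×90.8 = 31.33 lb.
% N = 31.33 / 244.8 = 12.7982%.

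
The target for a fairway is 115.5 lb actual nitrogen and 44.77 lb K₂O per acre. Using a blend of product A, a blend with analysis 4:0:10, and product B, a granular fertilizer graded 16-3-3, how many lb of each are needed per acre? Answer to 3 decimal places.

249.878 lb product A, 659.405 lb product B

Per-acre balance (a = product A, b = product B):
N: 0.04·a + 0.16·b = 115.5
K₂O: 0.1·a + 0.03·b = 44.77
Solving simultaneously: a = 249.8784, b = 659.4054.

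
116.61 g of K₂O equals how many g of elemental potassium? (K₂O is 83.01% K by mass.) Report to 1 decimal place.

96.8 g K

K = 116.61 × 0.8301 = 96.798 g.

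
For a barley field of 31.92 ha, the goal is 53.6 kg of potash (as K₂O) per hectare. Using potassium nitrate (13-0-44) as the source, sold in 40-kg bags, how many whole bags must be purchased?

Product per hectare = 53.6 / 44% = 121.818 kg.
Total product = 121.818 × 31.92 = 3888.44 kg.
Bags = ⌈3888.44 / 40⌉ = 98.

98 bags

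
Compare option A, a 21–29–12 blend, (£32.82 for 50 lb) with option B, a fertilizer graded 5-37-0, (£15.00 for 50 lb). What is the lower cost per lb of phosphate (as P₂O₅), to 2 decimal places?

£0.81 per lb P₂O₅ (option B)

option A: P₂O₅ per bag = 50 × 29% = 14.5 lb; cost = 32.82 / 14.5 = £2.2634/lb P₂O₅.
option B: P₂O₅ per bag = 50 × 37% = 18.5 lb; cost = 15.00 / 18.5 = £0.8108/lb P₂O₅.
option B is cheaper.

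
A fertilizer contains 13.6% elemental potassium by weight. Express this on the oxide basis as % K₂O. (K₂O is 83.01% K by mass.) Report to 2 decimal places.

16.38% K₂O

%K₂O = 13.6 / 0.8301 = 16.3836%.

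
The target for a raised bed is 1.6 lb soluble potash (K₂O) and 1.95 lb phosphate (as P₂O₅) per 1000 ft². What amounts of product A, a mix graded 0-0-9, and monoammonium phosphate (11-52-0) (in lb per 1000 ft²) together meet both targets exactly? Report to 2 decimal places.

17.78 lb product A, 3.75 lb monoammonium phosphate

Per-1000 ft² balance (a = product A, b = monoammonium phosphate):
K₂O: 0.09·a + 0·b = 1.6
P₂O₅: 0·a + 0.52·b = 1.95
Solving simultaneously: a = 17.7778, b = 3.75.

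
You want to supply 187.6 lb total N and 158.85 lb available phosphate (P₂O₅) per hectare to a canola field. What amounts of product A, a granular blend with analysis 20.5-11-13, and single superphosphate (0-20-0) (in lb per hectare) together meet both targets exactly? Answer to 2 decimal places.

915.12 lb product A, 290.93 lb single superphosphate

Per-hectare balance (a = product A, b = single superphosphate):
N: 0.205·a + 0·b = 187.6
P₂O₅: 0.11·a + 0.2·b = 158.85
From row1: a = (187.6 − 0·b) / 0.205.
Into row2: 0.11·(187.6 − 0·b)/0.205 + 0.2·b = 158.85 → b = 290.933, a = 915.122.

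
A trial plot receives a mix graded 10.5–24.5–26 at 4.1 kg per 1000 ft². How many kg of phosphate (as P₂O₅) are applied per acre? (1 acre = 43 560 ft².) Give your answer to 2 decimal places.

43.76 kg P₂O₅ per acre

P₂O₅ per 1000 ft² = 4.1 × 24.5% = 1.0045 kg.
Convert to per acre: 1.0045 × 43.56 = 43.756 kg.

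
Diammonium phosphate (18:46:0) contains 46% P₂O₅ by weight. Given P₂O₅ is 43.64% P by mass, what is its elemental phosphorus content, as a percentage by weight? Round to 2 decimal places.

%P = 46 × 0.4364 = 20.0744%.

20.07% P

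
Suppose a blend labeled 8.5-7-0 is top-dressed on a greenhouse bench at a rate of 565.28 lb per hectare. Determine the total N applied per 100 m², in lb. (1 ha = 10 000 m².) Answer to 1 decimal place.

nitrogen per hectare = 565.28 × 8.5% = 48.0488 lb.
Convert to per 100 m²: 48.0488 × 0.01 = 0.480488 lb.

0.5 lb N per hundred sq m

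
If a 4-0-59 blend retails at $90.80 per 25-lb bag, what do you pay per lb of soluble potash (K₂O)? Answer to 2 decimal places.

$6.16 per lb K₂O

K₂O in bag = 25 × 59% = 14.75 lb.
Cost per lb K₂O = $90.80 / 14.75 = $6.1559.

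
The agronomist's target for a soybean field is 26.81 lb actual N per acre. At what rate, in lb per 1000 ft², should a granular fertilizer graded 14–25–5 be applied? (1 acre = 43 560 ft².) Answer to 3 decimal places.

4.396 lb of product per thousand sq ft

Product per acre = 26.81 / 14% = 191.5 lb.
Convert to per 1000 ft²: 191.5 × 0.0229568 = 4.39624 lb.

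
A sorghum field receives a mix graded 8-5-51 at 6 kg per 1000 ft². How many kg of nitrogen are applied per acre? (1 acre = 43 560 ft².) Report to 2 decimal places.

20.91 kg N per acre

nitrogen per 1000 ft² = 6 × 8% = 0.48 kg.
Convert to per acre: 0.48 × 43.56 = 20.9088 kg.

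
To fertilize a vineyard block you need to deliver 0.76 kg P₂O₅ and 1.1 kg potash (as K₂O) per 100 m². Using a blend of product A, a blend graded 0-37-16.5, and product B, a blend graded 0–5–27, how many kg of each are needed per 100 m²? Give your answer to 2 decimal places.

1.64 kg product A, 3.07 kg product B

With a, b = kg per 100 m² of product A and product B:
P₂O₅: 0.37·a + 0.05·b = 0.76
K₂O: 0.165·a + 0.27·b = 1.1
From row1: a = (0.76 − 0.05·b) / 0.37.
Into row2: 0.165·(0.76 − 0.05·b)/0.37 + 0.27·b = 1.1 → b = 3.07256, a = 1.63884.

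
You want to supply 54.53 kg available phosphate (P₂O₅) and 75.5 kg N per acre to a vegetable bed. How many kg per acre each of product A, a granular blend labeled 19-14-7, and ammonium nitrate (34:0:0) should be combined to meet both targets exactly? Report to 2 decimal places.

389.50 kg product A, 4.40 kg ammonium nitrate

Per-acre balance (a = product A, b = ammonium nitrate):
P₂O₅: 0.14·a + 0·b = 54.53
N: 0.19·a + 0.34·b = 75.5
From row1: a = (54.53 − 0·b) / 0.14.
Into row2: 0.19·(54.53 − 0·b)/0.14 + 0.34·b = 75.5 → b = 4.39706, a = 389.5.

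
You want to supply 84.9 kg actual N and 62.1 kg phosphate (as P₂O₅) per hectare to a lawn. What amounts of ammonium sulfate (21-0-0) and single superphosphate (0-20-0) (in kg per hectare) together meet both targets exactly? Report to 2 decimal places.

404.29 kg ammonium sulfate, 310.50 kg single superphosphate

Let a = kg of ammonium sulfate, b = kg of single superphosphate (per hectare).
N: 0.21·a + 0·b = 84.9
P₂O₅: 0·a + 0.2·b = 62.1
Solving simultaneously: a = 404.286, b = 310.5.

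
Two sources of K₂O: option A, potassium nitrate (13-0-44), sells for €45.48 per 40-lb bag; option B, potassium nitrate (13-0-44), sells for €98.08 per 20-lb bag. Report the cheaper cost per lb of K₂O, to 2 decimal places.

€2.58 per lb K₂O (option A)

option A: K₂O per bag = 40 × 44% = 17.6 lb; cost = 45.48 / 17.6 = €2.5841/lb K₂O.
option B: K₂O per bag = 20 × 44% = 8.8 lb; cost = 98.08 / 8.8 = €11.1455/lb K₂O.
option A is cheaper.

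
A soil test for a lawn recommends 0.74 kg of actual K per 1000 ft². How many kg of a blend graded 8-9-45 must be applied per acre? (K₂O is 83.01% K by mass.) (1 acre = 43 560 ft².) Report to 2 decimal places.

86.29 kg of product per acre

As K₂O: 0.74 / 0.8301 = 0.891459 kg per 1000 ft².
Product per 1000 ft² = 0.891459 / 45% = 1.98102 kg.
Convert to per acre: 1.98102 × 43.56 = 86.2932 kg.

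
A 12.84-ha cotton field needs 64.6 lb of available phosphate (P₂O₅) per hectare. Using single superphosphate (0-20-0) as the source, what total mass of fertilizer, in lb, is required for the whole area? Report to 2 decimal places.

4147.32 lb

Product per hectare = 64.6 / 20% = 323 lb.
Total product = 323 × 12.84 = 4147.32 lb.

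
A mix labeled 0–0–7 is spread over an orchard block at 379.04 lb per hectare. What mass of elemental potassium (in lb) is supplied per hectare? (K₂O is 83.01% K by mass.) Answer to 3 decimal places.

K₂O per hectare = 379.04 × 7% = 26.5328 lb.
Elemental K = 26.5328 × 0.8301 = 22.0249 lb per hectare.

22.025 lb K per hectare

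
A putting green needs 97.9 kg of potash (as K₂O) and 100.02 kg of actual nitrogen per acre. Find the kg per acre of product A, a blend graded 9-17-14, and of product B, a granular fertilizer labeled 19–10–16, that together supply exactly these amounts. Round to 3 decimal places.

212.934 kg product A, 425.557 kg product B

Per-acre balance (a = product A, b = product B):
K₂O: 0.14·a + 0.16·b = 97.9
N: 0.09·a + 0.19·b = 100.02
Solving simultaneously: a = 212.9344, b = 425.5574.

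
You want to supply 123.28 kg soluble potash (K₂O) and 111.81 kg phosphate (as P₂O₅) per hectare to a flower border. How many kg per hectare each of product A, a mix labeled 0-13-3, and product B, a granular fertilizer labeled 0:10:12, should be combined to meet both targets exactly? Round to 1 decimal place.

With a, b = kg per hectare of product A and product B:
K₂O: 0.03·a + 0.12·b = 123.28
P₂O₅: 0.13·a + 0.1·b = 111.81
Eliminate a: (row1) − 0.03/0.13·(row2) → 0.0969231·b = 97.4777, so b = 1005.72.
Back-substitute: a = (123.28 − 0.12·1005.72) / 0.03 = 86.4444.

86.4 kg product A, 1005.7 kg product B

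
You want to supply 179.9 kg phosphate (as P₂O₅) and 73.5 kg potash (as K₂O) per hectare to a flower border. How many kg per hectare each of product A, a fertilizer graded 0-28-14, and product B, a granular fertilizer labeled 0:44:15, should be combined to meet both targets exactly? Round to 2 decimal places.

273.21 kg product A, 235.00 kg product B

Per-hectare balance (a = product A, b = product B):
P₂O₅: 0.28·a + 0.44·b = 179.9
K₂O: 0.14·a + 0.15·b = 73.5
Eliminate a: (row1) − 0.28/0.14·(row2) → 0.14·b = 32.9, so b = 235.
Back-substitute: a = (179.9 − 0.44·235) / 0.28 = 273.214.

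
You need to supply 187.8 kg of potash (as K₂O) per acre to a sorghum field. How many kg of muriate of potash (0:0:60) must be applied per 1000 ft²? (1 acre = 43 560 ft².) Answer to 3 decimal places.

7.185 kg of product per thousand sq ft

Product per acre = 187.8 / 60% = 313 kg.
Convert to per 1000 ft²: 313 × 0.0229568 = 7.18549 kg.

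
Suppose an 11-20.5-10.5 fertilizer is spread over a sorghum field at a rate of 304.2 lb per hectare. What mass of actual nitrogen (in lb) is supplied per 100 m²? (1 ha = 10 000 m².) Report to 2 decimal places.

0.33 lb N per hundred sq m

nitrogen per hectare = 304.2 × 11% = 33.462 lb.
Convert to per 100 m²: 33.462 × 0.01 = 0.33462 lb.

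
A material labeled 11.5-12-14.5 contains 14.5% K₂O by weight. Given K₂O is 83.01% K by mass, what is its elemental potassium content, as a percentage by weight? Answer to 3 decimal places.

12.036% K

%K = 14.5 × 0.8301 = 12.0364%.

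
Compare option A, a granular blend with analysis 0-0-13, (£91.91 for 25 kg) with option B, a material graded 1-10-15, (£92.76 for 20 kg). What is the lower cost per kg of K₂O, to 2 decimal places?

option A: K₂O per bag = 25 × 13% = 3.25 kg; cost = 91.91 / 3.25 = £28.2800/kg K₂O.
option B: K₂O per bag = 20 × 15% = 3 kg; cost = 92.76 / 3 = £30.9200/kg K₂O.
option A is cheaper.

£28.28 per kg K₂O (option A)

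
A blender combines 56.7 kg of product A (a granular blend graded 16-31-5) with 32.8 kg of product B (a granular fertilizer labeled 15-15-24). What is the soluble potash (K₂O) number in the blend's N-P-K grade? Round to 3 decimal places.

Total mass = 56.7 + 32.8 = 89.5 kg.
K₂O mass = 5%×56.7 + 24%×32.8 = 10.707 kg.
% K₂O = 10.707 / 89.5 = 11.9631%.

11.963% K₂O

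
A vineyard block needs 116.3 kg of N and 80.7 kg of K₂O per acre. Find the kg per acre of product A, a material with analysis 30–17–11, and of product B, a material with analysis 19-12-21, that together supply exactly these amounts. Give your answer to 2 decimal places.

215.91 kg product A, 271.19 kg product B

Let a = kg of product A, b = kg of product B (per acre).
N: 0.3·a + 0.19·b = 116.3
K₂O: 0.11·a + 0.21·b = 80.7
From row1: a = (116.3 − 0.19·b) / 0.3.
Into row2: 0.11·(116.3 − 0.19·b)/0.3 + 0.21·b = 80.7 → b = 271.188, a = 215.914.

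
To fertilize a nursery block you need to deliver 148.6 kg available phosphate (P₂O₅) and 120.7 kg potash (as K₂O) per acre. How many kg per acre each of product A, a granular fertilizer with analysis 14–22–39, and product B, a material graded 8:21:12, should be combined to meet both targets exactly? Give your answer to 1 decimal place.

Let a = kg of product A, b = kg of product B (per acre).
P₂O₅: 0.22·a + 0.21·b = 148.6
K₂O: 0.39·a + 0.12·b = 120.7
Eliminate a: (row1) − 0.22/0.39·(row2) → 0.142308·b = 80.5128, so b = 565.766.
Back-substitute: a = (148.6 − 0.21·565.766) / 0.22 = 135.405.

135.4 kg product A, 565.8 kg product B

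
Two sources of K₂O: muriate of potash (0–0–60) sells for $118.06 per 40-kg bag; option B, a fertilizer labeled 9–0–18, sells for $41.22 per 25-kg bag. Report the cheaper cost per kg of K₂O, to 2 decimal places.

$4.92 per kg K₂O (muriate of potash)

muriate of potash: K₂O per bag = 40 × 60% = 24 kg; cost = 118.06 / 24 = $4.9192/kg K₂O.
option B: K₂O per bag = 25 × 18% = 4.5 kg; cost = 41.22 / 4.5 = $9.1600/kg K₂O.
muriate of potash is cheaper.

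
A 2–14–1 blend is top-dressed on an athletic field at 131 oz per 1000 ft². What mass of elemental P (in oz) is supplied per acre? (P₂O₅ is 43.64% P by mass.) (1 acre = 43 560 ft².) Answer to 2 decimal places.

348.64 oz P per acre

P₂O₅ per 1000 ft² = 131 × 14% = 18.34 oz.
Elemental P = 18.34 × 0.4364 = 8.00358 oz per 1000 ft².
Convert to per acre: 8.00358 × 43.56 = 348.636 oz.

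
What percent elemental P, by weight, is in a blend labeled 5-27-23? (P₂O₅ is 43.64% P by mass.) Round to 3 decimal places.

11.783% P

%P = 27 × 0.4364 = 11.7828%.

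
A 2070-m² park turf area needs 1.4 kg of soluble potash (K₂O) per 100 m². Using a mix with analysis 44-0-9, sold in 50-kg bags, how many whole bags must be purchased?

7 bags

Product per 100 m² = 1.4 / 9% = 15.5556 kg.
Total product = 15.5556 × 2070 / 100 = 322 kg.
Bags = ⌈322 / 50⌉ = 7.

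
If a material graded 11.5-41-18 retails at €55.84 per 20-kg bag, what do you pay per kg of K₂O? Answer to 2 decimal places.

€15.51 per kg K₂O

K₂O in bag = 20 × 18% = 3.6 kg.
Cost per kg K₂O = €55.84 / 3.6 = €15.5111.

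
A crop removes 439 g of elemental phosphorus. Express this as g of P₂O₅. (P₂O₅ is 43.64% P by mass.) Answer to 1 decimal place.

1006.0 g P₂O₅

P₂O₅ = 439 / 0.4364 = 1005.96 g.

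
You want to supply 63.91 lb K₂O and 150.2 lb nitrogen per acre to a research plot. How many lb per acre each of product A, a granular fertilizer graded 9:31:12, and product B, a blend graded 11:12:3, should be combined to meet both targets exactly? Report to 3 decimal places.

Let a = lb of product A, b = lb of product B (per acre).
K₂O: 0.12·a + 0.03·b = 63.91
N: 0.09·a + 0.11·b = 150.2
Eliminate b: (row1) − 0.03/0.11·(row2) → 0.0954545·a = 22.9464, so a = 240.39048.
Then b = (150.2 − 0.09·240.39048) / 0.11 = 1168.7714.

240.390 lb product A, 1168.771 lb product B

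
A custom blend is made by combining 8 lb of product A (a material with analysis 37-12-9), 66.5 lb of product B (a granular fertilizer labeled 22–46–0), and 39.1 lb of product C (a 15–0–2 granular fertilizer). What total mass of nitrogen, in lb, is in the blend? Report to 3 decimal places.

N mass = 37%×8 + 22%×66.5 + 15%×39.1 = 23.455 lb.

23.455 lb N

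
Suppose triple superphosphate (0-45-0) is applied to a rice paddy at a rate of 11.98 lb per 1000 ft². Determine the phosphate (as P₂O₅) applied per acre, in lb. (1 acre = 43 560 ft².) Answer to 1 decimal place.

234.8 lb P₂O₅ per acre

P₂O₅ per 1000 ft² = 11.98 × 45% = 5.391 lb.
Convert to per acre: 5.391 × 43.56 = 234.832 lb.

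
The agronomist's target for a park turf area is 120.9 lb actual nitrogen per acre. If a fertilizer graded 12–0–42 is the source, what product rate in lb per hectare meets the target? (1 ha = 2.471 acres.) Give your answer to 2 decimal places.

Product per acre = 120.9 / 12% = 1007.5 lb.
Convert to per hectare: 1007.5 × 2.471 = 2489.533 lb.

2489.53 lb of product per hectare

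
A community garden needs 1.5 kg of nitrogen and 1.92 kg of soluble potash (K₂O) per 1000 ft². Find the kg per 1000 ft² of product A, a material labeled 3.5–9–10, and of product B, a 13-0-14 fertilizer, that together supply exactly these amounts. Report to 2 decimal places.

Let a = kg of product A, b = kg of product B (per 1000 ft²).
N: 0.035·a + 0.13·b = 1.5
K₂O: 0.1·a + 0.14·b = 1.92
From row1: a = (1.5 − 0.13·b) / 0.035.
Into row2: 0.1·(1.5 − 0.13·b)/0.035 + 0.14·b = 1.92 → b = 10.2222, a = 4.88889.

4.89 kg product A, 10.22 kg product B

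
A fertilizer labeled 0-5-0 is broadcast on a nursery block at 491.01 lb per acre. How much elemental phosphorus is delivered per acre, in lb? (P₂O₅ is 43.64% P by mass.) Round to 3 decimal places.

P₂O₅ per acre = 491.01 × 5% = 24.5505 lb.
Elemental P = 24.5505 × 0.4364 = 10.7138 lb per acre.

10.714 lb P per acre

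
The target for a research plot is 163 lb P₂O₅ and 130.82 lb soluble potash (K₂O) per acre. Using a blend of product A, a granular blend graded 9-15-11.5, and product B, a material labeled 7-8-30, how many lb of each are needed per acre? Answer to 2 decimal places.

1073.59 lb product A, 24.53 lb product B

With a, b = lb per acre of product A and product B:
P₂O₅: 0.15·a + 0.08·b = 163
K₂O: 0.115·a + 0.3·b = 130.82
From row1: a = (163 − 0.08·b) / 0.15.
Into row2: 0.115·(163 − 0.08·b)/0.15 + 0.3·b = 130.82 → b = 24.5251, a = 1073.587.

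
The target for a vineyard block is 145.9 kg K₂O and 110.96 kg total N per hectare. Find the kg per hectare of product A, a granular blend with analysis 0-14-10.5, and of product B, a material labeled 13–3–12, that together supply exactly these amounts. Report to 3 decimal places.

414.051 kg product A, 853.538 kg product B

Let a = kg of product A, b = kg of product B (per hectare).
K₂O: 0.105·a + 0.12·b = 145.9
N: 0·a + 0.13·b = 110.96
Solving simultaneously: a = 414.0513, b = 853.53846.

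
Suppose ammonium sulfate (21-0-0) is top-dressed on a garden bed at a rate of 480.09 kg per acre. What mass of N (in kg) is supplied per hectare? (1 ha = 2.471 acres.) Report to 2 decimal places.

249.12 kg N per hectare

nitrogen per acre = 480.09 × 21% = 100.819 kg.
Convert to per hectare: 100.819 × 2.471 = 249.124 kg.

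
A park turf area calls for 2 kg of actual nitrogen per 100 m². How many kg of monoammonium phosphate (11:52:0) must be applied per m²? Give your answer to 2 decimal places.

0.18 kg of product per sq m

Product per 100 m² = 2 / 11% = 18.1818 kg.
Convert to per m²: 18.1818 × 0.01 = 0.181818 kg.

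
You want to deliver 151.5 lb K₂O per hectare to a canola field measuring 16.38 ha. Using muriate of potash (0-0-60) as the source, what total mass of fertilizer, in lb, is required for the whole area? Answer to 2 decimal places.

Product per hectare = 151.5 / 60% = 252.5 lb.
Total product = 252.5 × 16.38 = 4135.95 lb.

4135.95 lb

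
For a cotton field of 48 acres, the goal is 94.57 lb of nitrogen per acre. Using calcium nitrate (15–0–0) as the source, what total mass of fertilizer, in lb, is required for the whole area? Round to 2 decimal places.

30262.40 lb

Product per acre = 94.57 / 15% = 630.467 lb.
Total product = 630.467 × 48 = 30262.4 lb.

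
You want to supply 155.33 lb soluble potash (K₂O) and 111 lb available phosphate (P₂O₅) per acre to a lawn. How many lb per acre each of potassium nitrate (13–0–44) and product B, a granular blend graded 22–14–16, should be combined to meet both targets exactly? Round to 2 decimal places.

64.71 lb potassium nitrate, 792.86 lb product B

With a, b = lb per acre of potassium nitrate and product B:
K₂O: 0.44·a + 0.16·b = 155.33
P₂O₅: 0·a + 0.14·b = 111
Solving simultaneously: a = 64.711, b = 792.857.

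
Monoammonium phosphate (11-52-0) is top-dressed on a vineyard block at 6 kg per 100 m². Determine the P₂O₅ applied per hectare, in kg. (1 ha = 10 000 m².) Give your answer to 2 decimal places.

312.00 kg P₂O₅ per hectare

P₂O₅ per 100 m² = 6 × 52% = 3.12 kg.
Convert to per hectare: 3.12 × 100 = 312 kg.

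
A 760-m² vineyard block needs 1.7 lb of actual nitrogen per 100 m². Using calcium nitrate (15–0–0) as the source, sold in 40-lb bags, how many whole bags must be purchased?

Product per 100 m² = 1.7 / 15% = 11.3333 lb.
Total product = 11.3333 × 760 / 100 = 86.1333 lb.
Bags = ⌈86.1333 / 40⌉ = 3.

3 bags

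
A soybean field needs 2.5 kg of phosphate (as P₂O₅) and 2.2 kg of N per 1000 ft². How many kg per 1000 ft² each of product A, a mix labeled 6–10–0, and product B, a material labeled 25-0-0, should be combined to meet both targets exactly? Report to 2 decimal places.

25.00 kg product A, 2.80 kg product B

Per-1000 ft² balance (a = product A, b = product B):
P₂O₅: 0.1·a + 0·b = 2.5
N: 0.06·a + 0.25·b = 2.2
From row1: a = (2.5 − 0·b) / 0.1.
Into row2: 0.06·(2.5 − 0·b)/0.1 + 0.25·b = 2.2 → b = 2.8, a = 25.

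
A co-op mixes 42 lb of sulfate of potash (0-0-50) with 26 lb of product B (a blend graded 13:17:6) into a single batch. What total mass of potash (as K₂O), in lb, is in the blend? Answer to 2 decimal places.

K₂O mass = 50%×42 + 6%×26 = 22.56 lb.

22.56 lb K₂O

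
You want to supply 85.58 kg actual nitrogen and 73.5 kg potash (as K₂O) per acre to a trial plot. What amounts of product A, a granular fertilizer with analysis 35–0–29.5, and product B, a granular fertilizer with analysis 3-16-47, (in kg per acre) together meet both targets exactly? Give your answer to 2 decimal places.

With a, b = kg per acre of product A and product B:
N: 0.35·a + 0.03·b = 85.58
K₂O: 0.295·a + 0.47·b = 73.5
Eliminate a: (row1) − 0.35/0.295·(row2) → -0.527627·b = -1.62339, so b = 3.07677.
Back-substitute: a = (85.58 − 0.03·3.07677) / 0.35 = 244.251.

244.25 kg product A, 3.08 kg product B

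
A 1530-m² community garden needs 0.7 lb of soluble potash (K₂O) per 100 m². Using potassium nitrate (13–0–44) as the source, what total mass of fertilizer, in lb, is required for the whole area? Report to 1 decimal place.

24.3 lb

Product per 100 m² = 0.7 / 44% = 1.59091 lb.
Total product = 1.59091 × 1530 / 100 = 24.3409 lb.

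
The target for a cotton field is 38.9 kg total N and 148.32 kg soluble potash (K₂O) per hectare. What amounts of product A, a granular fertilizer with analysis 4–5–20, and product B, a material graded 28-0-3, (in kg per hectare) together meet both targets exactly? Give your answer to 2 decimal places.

Per-hectare balance (a = product A, b = product B):
N: 0.04·a + 0.28·b = 38.9
K₂O: 0.2·a + 0.03·b = 148.32
Eliminate a: (row1) − 0.04/0.2·(row2) → 0.274·b = 9.236, so b = 33.708.
Back-substitute: a = (38.9 − 0.28·33.708) / 0.04 = 736.544.

736.54 kg product A, 33.71 kg product B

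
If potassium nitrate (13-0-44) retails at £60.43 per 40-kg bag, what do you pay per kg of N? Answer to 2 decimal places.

N in bag = 40 × 13% = 5.2 kg.
Cost per kg N = £60.43 / 5.2 = £11.6212.

£11.62 per kg N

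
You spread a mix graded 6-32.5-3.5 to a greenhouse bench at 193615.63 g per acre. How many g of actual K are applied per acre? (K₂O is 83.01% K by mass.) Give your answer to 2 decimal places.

K₂O per acre = 193615.63 × 3.5% = 6776.55 g.
Elemental K = 6776.55 × 0.8301 = 5625.212 g per acre.

5625.21 g K per acre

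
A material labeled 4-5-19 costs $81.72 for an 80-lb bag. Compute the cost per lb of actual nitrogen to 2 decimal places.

N in bag = 80 × 4% = 3.2 lb.
Cost per lb N = $81.72 / 3.2 = $25.5375.

$25.54 per lb N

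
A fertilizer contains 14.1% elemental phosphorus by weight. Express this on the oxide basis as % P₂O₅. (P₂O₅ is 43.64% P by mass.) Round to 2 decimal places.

32.31% P₂O₅

%P₂O₅ = 14.1 / 0.4364 = 32.3098%.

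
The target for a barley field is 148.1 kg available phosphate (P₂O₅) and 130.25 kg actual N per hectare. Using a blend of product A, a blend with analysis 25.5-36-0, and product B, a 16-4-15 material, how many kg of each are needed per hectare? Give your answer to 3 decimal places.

390.000 kg product A, 192.500 kg product B

Let a = kg of product A, b = kg of product B (per hectare).
P₂O₅: 0.36·a + 0.04·b = 148.1
N: 0.255·a + 0.16·b = 130.25
Eliminate a: (row1) − 0.36/0.255·(row2) → -0.185882·b = -35.7824, so b = 192.5.
Back-substitute: a = (148.1 − 0.04·192.5) / 0.36 = 390.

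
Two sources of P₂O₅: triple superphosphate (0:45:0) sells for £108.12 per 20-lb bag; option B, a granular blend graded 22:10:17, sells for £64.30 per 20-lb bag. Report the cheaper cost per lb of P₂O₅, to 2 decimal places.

£12.01 per lb P₂O₅ (triple superphosphate)

triple superphosphate: P₂O₅ per bag = 20 × 45% = 9 lb; cost = 108.12 / 9 = £12.0133/lb P₂O₅.
option B: P₂O₅ per bag = 20 × 10% = 2 lb; cost = 64.30 / 2 = £32.1500/lb P₂O₅.
triple superphosphate is cheaper.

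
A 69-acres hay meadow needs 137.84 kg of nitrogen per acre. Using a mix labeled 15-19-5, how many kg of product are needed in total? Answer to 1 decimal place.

63406.4 kg

Product per acre = 137.84 / 15% = 918.933 kg.
Total product = 918.933 × 69 = 63406.4 kg.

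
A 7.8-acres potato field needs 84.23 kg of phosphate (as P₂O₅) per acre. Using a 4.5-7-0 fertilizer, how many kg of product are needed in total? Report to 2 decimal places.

9385.63 kg

Product per acre = 84.23 / 7% = 1203.29 kg.
Total product = 1203.29 × 7.8 = 9385.629 kg.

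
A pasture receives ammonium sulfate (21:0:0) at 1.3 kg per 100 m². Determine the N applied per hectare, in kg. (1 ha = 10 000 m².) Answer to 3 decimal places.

nitrogen per 100 m² = 1.3 × 21% = 0.273 kg.
Convert to per hectare: 0.273 × 100 = 27.3 kg.

27.300 kg N per hectare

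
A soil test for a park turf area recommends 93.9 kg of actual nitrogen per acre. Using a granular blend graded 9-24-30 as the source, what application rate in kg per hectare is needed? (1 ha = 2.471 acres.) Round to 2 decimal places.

Product per acre = 93.9 / 9% = 1043.33 kg.
Convert to per hectare: 1043.33 × 2.471 = 2578.077 kg.

2578.08 kg of product per hectare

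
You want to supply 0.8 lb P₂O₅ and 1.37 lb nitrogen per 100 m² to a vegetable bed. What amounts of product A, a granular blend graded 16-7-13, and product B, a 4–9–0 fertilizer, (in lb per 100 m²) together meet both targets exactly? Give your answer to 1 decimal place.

Per-100 m² balance (a = product A, b = product B):
P₂O₅: 0.07·a + 0.09·b = 0.8
N: 0.16·a + 0.04·b = 1.37
Solving simultaneously: a = 7.87069, b = 2.76724.

7.9 lb product A, 2.8 lb product B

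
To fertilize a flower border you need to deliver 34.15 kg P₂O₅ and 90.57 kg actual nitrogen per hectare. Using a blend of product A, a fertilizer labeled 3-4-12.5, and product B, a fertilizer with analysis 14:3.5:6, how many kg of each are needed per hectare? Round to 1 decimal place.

Per-hectare balance (a = product A, b = product B):
P₂O₅: 0.04·a + 0.035·b = 34.15
N: 0.03·a + 0.14·b = 90.57
Eliminate a: (row1) − 0.04/0.03·(row2) → -0.151667·b = -86.61, so b = 571.055.
Back-substitute: a = (34.15 − 0.035·571.055) / 0.04 = 354.077.

354.1 kg product A, 571.1 kg product B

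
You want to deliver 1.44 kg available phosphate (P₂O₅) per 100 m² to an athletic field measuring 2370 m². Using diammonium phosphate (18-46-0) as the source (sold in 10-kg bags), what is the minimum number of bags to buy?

Product per 100 m² = 1.44 / 46% = 3.13043 kg.
Total product = 3.13043 × 2370 / 100 = 74.1913 kg.
Bags = ⌈74.1913 / 10⌉ = 8.

8 bags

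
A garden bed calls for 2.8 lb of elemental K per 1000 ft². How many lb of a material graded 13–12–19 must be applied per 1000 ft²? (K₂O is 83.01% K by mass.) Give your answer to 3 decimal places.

17.753 lb of product per thousand sq ft

As K₂O: 2.8 / 0.8301 = 3.37309 lb per 1000 ft².
Product per 1000 ft² = 3.37309 / 19% = 17.7531 lb.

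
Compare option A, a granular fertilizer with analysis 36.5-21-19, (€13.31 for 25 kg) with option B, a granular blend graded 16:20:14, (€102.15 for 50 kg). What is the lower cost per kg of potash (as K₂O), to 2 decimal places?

option A: K₂O per bag = 25 × 19% = 4.75 kg; cost = 13.31 / 4.75 = €2.8021/kg K₂O.
option B: K₂O per bag = 50 × 14% = 7 kg; cost = 102.15 / 7 = €14.5929/kg K₂O.
option A is cheaper.

€2.80 per kg K₂O (option A)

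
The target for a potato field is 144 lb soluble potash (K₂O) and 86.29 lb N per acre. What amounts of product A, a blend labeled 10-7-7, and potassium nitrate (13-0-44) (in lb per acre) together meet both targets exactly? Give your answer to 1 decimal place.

Per-acre balance (a = product A, b = potassium nitrate):
K₂O: 0.07·a + 0.44·b = 144
N: 0.1·a + 0.13·b = 86.29
Solving simultaneously: a = 551.507, b = 239.533.

551.5 lb product A, 239.5 lb potassium nitrate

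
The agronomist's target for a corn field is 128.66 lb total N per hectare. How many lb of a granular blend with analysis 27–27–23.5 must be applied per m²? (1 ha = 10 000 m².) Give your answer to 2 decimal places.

0.05 lb of product per sq m

Product per hectare = 128.66 / 27% = 476.519 lb.
Convert to per m²: 476.519 × 0.0001 = 0.0476519 lb.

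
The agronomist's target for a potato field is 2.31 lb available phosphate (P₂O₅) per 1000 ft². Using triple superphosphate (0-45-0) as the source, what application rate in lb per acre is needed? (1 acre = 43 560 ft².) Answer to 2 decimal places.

223.61 lb of product per acre

Product per 1000 ft² = 2.31 / 45% = 5.13333 lb.
Convert to per acre: 5.13333 × 43.56 = 223.608 lb.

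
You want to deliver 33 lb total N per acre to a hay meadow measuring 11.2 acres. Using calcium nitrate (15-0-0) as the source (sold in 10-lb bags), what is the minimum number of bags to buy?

247 bags

Product per acre = 33 / 15% = 220 lb.
Total product = 220 × 11.2 = 2464 lb.
Bags = ⌈2464 / 10⌉ = 247.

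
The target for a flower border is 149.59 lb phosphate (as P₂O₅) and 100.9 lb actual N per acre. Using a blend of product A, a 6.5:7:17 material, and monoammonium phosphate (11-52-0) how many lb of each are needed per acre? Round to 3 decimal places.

With a, b = lb per acre of product A and monoammonium phosphate:
P₂O₅: 0.07·a + 0.52·b = 149.59
N: 0.065·a + 0.11·b = 100.9
Solving simultaneously: a = 1379.8123, b = 101.9291.

1379.812 lb product A, 101.929 lb monoammonium phosphate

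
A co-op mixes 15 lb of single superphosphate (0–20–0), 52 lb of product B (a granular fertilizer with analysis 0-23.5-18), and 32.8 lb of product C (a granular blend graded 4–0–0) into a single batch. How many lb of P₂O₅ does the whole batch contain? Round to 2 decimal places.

P₂O₅ mass = 20%×15 + 23.5%×52 + 0%×32.8 = 15.22 lb.

15.22 lb P₂O₅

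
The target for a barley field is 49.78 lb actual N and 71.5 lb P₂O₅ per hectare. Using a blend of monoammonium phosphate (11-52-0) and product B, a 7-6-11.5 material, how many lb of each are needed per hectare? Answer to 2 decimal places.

67.72 lb monoammonium phosphate, 604.72 lb product B

Let a = lb of monoammonium phosphate, b = lb of product B (per hectare).
N: 0.11·a + 0.07·b = 49.78
P₂O₅: 0.52·a + 0.06·b = 71.5
From row1: a = (49.78 − 0.07·b) / 0.11.
Into row2: 0.52·(49.78 − 0.07·b)/0.11 + 0.06·b = 71.5 → b = 604.718, a = 67.7248.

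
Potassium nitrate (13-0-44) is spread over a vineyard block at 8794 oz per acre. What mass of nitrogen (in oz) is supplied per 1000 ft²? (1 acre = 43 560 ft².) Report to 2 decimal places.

26.24 oz N per thousand sq ft

nitrogen per acre = 8794 × 13% = 1143.22 oz.
Convert to per 1000 ft²: 1143.22 × 0.0229568 = 26.2447 oz.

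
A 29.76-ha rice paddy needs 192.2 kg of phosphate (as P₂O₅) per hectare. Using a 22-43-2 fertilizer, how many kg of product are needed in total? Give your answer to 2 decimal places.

13302.03 kg

Product per hectare = 192.2 / 43% = 446.977 kg.
Total product = 446.977 × 29.76 = 13302.028 kg.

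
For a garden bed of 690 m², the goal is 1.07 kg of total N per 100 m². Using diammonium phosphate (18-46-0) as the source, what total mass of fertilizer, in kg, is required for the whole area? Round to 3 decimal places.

Product per 100 m² = 1.07 / 18% = 5.94444 kg.
Total product = 5.94444 × 690 / 100 = 41.0167 kg.

41.017 kg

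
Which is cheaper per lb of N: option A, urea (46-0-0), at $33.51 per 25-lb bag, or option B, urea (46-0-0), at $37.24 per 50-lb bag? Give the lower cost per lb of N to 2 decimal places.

option A: N per bag = 25 × 46% = 11.5 lb; cost = 33.51 / 11.5 = $2.9139/lb N.
option B: N per bag = 50 × 46% = 23 lb; cost = 37.24 / 23 = $1.6191/lb N.
option B is cheaper.

$1.62 per lb N (option B)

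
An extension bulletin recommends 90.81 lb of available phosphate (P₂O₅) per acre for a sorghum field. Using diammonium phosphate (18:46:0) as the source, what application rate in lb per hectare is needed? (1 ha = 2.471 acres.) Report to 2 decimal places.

487.81 lb of product per hectare

Product per acre = 90.81 / 46% = 197.413 lb.
Convert to per hectare: 197.413 × 2.471 = 487.808 lb.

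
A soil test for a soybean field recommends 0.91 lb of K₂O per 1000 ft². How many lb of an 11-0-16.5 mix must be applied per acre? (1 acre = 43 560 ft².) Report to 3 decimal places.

Product per 1000 ft² = 0.91 / 16.5% = 5.51515 lb.
Convert to per acre: 5.51515 × 43.56 = 240.24 lb.

240.240 lb of product per acre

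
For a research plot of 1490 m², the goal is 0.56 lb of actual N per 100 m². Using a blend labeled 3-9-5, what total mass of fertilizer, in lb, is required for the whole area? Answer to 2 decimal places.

Product per 100 m² = 0.56 / 3% = 18.6667 lb.
Total product = 18.6667 × 1490 / 100 = 278.133 lb.

278.13 lb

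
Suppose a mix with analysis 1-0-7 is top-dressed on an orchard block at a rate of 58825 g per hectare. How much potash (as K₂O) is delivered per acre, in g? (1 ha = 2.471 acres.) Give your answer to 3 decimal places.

1666.431 g K₂O per acre

K₂O per hectare = 58825 × 7% = 4117.75 g.
Convert to per acre: 4117.75 × 0.404694 = 1666.4306 g.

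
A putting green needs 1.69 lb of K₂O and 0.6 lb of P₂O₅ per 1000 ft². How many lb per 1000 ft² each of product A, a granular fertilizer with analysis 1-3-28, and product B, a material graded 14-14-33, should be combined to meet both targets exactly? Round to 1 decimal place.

1.3 lb product A, 4.0 lb product B

Let a = lb of product A, b = lb of product B (per 1000 ft²).
K₂O: 0.28·a + 0.33·b = 1.69
P₂O₅: 0.03·a + 0.14·b = 0.6
Solving simultaneously: a = 1.31741, b = 4.00341.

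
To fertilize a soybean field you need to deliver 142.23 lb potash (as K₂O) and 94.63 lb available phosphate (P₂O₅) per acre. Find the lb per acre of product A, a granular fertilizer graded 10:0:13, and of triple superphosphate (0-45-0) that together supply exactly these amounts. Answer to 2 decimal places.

1094.08 lb product A, 210.29 lb triple superphosphate

Per-acre balance (a = product A, b = triple superphosphate):
K₂O: 0.13·a + 0·b = 142.23
P₂O₅: 0·a + 0.45·b = 94.63
Solving simultaneously: a = 1094.077, b = 210.289.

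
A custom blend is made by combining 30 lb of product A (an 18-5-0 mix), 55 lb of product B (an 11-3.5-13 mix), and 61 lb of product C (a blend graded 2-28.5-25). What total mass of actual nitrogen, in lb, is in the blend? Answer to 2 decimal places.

12.67 lb N

N mass = 18%×30 + 11%×55 + 2%×61 = 12.67 lb.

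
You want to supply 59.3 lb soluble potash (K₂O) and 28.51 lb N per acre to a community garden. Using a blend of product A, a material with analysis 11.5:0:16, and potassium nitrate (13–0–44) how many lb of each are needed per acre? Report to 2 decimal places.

162.26 lb product A, 75.77 lb potassium nitrate

Per-acre balance (a = product A, b = potassium nitrate):
K₂O: 0.16·a + 0.44·b = 59.3
N: 0.115·a + 0.13·b = 28.51
Solving simultaneously: a = 162.262, b = 75.7685.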